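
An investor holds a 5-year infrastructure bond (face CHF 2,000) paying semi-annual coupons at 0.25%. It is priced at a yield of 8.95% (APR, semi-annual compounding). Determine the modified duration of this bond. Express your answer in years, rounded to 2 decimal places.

4.75 years

Periodic yield y = 0.04475. First find Macaulay duration:
  t   CF        PV=CF/(1+0.04475)^t    t·PV
  1         2.50         2.3929         2.3929
  2         2.50         2.2904         4.5808
  3         2.50         2.1923         6.5769
  4         2.50         2.0984         8.3936
  5         2.50         2.0085        10.0426
  6         2.50         1.9225        11.5350
  7         2.50         1.8402        12.8811
  8         2.50         1.7613        14.0906
  9         2.50         1.6859        15.1730
  10    2,002.50     1,292.5541    12,925.5409
  Σ                  1,310.7465    13,011.2076
P = 1,310.7465; Macaulay duration = 13,011.2076 / 1,310.7465 = 9.92656 half-year periods = 4.96328 years.
Modified duration = D_Mac / (1 + y) = 4.96328 / 1.04475 = 4.75069 years.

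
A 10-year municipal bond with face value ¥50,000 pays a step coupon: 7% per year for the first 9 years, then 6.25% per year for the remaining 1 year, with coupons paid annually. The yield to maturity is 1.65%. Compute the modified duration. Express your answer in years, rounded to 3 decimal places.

7.869 years

Periodic yield y = 0.0165. First find Macaulay duration:
  t   CF        PV=CF/(1+0.0165)^t    t·PV
  1     3,500.00     3,443.1874     3,443.1874
  2     3,500.00     3,387.2970     6,774.5940
  3     3,500.00     3,332.3138     9,996.9415
  4     3,500.00     3,278.2231    13,112.8926
  5     3,500.00     3,225.0105    16,125.0524
  6     3,500.00     3,172.6616    19,035.9694
  7     3,500.00     3,121.1624    21,848.1367
  8     3,500.00     3,070.4991    24,563.9931
  9     3,500.00     3,020.6583    27,185.9245
  10   53,125.00    45,105.0443   451,050.4426
  Σ                 74,156.0575   593,137.1342
P = 74,156.0575; Macaulay duration = 593,137.1342 / 74,156.0575 = 7.99850 years.
Modified duration = D_Mac / (1 + y) = 7.99850 / 1.0165 = 7.86867 years.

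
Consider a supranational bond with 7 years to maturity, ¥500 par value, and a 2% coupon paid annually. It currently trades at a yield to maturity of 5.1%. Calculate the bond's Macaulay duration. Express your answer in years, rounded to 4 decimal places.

6.5509 years

Periodic yield y = 0.051. Discount each cash flow and weight by its year:
  t   CF        PV=CF/(1+0.051)^t    t·PV
  1        10.00         9.5147         9.5147
  2        10.00         9.0530        18.1061
  3        10.00         8.6137        25.8412
  4        10.00         8.1958        32.7830
  5        10.00         7.7981        38.9903
  6        10.00         7.4197        44.5179
  7       510.00       360.0403     2,520.2824
  Σ                    410.6353     2,690.0357
Price P = Σ PV = 410.6353.
Macaulay duration = Σ(t·PV) / P = 2,690.0357 / 410.6353 = 6.55091 years.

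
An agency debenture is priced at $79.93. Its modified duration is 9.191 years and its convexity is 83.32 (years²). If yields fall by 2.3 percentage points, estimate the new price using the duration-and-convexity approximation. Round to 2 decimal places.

Duration effect: -D_mod·Δy = -9.191 × (-0.023) = +0.211393
Convexity effect: ½·C·(Δy)² = 0.5 × 83.32 × (-0.023)² = +0.02203814
ΔP/P ≈ +0.211393 + 0.02203814 = +0.23343114
New price ≈ 79.93 × (1 + 0.23343114) = 98.5881510202.

$98.59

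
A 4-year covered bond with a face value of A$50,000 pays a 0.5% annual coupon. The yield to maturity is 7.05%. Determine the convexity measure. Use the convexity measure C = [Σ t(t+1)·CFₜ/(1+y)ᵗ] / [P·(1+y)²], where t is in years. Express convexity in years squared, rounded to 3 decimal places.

With y = 0.0705:
  t   CF        PV=CF/(1+0.0705)^t    t·PV        t(t+1)·PV
  1       250.00       233.5357       233.5357         467.0715
  2       250.00       218.1558       436.3115       1,308.9345
  3       250.00       203.7887       611.3660       2,445.4638
  4    50,250.00    38,263.9129   153,055.6517     765,278.2585
  Σ                 38,919.3931   154,336.8649     769,499.7283
P = 38,919.3931.
Convexity = Σ t(t+1)·PV / [P·(1+y)²] = 769,499.7283 / (38,919.3931 × 1.145970) = 17.25318.

17.253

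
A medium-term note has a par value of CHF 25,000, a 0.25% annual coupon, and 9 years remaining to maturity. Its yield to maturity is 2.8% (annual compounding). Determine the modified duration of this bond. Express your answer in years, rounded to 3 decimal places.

Periodic yield y = 0.028. First find Macaulay duration:
  t   CF        PV=CF/(1+0.028)^t    t·PV
  1        62.50        60.7977        60.7977
  2        62.50        59.1417       118.2834
  3        62.50        57.5308       172.5925
  4        62.50        55.9638       223.8554
  5        62.50        54.4395       272.1977
  6        62.50        52.9568       317.7405
  7        62.50        51.5143       360.6004
  8        62.50        50.1112       400.8899
  9    25,062.50    19,547.2811   175,925.5298
  Σ                 19,989.7370   177,852.4872
P = 19,989.7370; Macaulay duration = 177,852.4872 / 19,989.7370 = 8.89719 years.
Modified duration = D_Mac / (1 + y) = 8.89719 / 1.028 = 8.65485 years.

8.655 years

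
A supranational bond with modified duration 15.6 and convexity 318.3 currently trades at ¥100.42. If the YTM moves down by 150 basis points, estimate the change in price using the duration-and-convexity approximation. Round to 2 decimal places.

Duration effect: -D_mod·Δy = -15.6 × (-0.015) = +0.234000
Convexity effect: ½·C·(Δy)² = 0.5 × 318.3 × (-0.015)² = +0.03580875
ΔP/P ≈ +0.234000 + 0.03580875 = +0.26980875
ΔP ≈ 100.42 × (+0.26980875) = +27.094194675.

+¥27.09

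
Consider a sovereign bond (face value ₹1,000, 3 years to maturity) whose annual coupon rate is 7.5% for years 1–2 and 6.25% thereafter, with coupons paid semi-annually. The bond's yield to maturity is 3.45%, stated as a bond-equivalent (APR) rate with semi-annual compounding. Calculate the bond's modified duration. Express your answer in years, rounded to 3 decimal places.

2.711 years

Periodic yield y = 0.01725. First find Macaulay duration:
  t   CF        PV=CF/(1+0.01725)^t    t·PV
  1        37.50        36.8641        36.8641
  2        37.50        36.2390        72.4779
  3        37.50        35.6245       106.8734
  4        37.50        35.0203       140.0814
  5        31.25        28.6887       143.4437
  6     1,031.25       930.6744     5,584.0464
  Σ                  1,103.1110     6,083.7869
P = 1,103.1110; Macaulay duration = 6,083.7869 / 1,103.1110 = 5.51512 half-year periods = 2.75756 years.
Modified duration = D_Mac / (1 + y) = 2.75756 / 1.01725 = 2.71080 years.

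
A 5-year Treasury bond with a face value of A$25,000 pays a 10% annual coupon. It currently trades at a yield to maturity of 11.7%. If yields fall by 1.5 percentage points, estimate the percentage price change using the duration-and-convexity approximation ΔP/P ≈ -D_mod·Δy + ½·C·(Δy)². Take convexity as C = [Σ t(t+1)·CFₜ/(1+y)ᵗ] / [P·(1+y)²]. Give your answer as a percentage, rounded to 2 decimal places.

+5.77%

With y = 0.117:
  t   CF        PV=CF/(1+0.117)^t    t·PV        t(t+1)·PV
  1     2,500.00     2,238.1379     2,238.1379       4,476.2757
  2     2,500.00     2,003.7044     4,007.4089      12,022.2267
  3     2,500.00     1,793.8267     5,381.4802      21,525.9207
  4     2,500.00     1,605.9326     6,423.7304      32,118.6521
  5    27,500.00    15,814.9138    79,074.5688     474,447.4131
  Σ                 23,456.5154    97,125.3262     544,590.4883
P = 23,456.5154; D_Mac = 4.14065 yrs; D_mod = 3.70694 yrs; C = 18.60802.
Duration effect: -3.70694 × (-0.015) = +0.055604
Convexity effect: 0.5 × 18.60802 × (-0.015)² = +0.0020934
ΔP/P ≈ +0.055604 + 0.0020934 = +0.057698 = +5.7698%.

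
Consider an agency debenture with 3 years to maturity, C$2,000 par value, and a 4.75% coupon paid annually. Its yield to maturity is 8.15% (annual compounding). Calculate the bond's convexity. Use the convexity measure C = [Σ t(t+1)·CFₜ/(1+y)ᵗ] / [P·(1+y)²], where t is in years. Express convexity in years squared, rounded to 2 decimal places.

9.62

With y = 0.0815:
  t   CF        PV=CF/(1+0.0815)^t    t·PV        t(t+1)·PV
  1        95.00        87.8410        87.8410         175.6819
  2        95.00        81.2214       162.4428         487.3285
  3     2,095.00     1,656.1683     4,968.5048      19,874.0191
  Σ                  1,825.2306     5,218.7886      20,537.0295
P = 1,825.2306.
Convexity = Σ t(t+1)·PV / [P·(1+y)²] = 20,537.0295 / (1,825.2306 × 1.169642) = 9.61982.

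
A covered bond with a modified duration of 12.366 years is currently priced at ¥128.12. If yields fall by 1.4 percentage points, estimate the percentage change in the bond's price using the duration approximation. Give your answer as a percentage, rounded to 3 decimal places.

Duration approximation: ΔP/P ≈ -D_mod · Δy = -12.366 × (-0.014) = +0.173124.
As a percentage: +17.3124%.

+17.312%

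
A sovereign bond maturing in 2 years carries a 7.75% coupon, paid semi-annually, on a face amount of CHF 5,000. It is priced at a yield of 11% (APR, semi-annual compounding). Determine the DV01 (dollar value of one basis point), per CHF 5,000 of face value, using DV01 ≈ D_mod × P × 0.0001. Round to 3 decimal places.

CHF 0.843

Periodic yield y = 0.055.
  t   CF        PV=CF/(1+0.055)^t    t·PV
  1       193.75       183.6493       183.6493
  2       193.75       174.0752       348.1503
  3       193.75       165.0001       495.0004
  4     5,193.75     4,192.4820    16,769.9278
  Σ                  4,715.2066    17,796.7279
P = 4,715.2066; D_Mac = 3.77433 half-year periods = 1.88716 yrs; D_mod = 1.78878 yrs.
DV01 ≈ 1.78878 × 4,715.2066 × 0.0001 = 0.843447.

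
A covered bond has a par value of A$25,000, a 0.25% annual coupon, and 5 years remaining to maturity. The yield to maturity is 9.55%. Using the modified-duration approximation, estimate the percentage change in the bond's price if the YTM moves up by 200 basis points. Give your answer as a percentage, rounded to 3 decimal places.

Periodic yield y = 0.0955. Modified duration first:
  t   CF        PV=CF/(1+0.0955)^t    t·PV
  1        62.50        57.0516        57.0516
  2        62.50        52.0781       104.1562
  3        62.50        47.5382       142.6146
  4        62.50        43.3941       173.5763
  5    25,062.50    15,884.0952    79,420.4758
  Σ                 16,084.1572    79,897.8746
P = 16,084.1572; D_Mac = 4.96749 yrs; D_mod = 4.96749/(1+0.0955) = 4.53445 yrs.
ΔP/P ≈ -D_mod · Δy = -4.53445 × (+0.02) = -0.090689 = -9.0689%.

-9.069%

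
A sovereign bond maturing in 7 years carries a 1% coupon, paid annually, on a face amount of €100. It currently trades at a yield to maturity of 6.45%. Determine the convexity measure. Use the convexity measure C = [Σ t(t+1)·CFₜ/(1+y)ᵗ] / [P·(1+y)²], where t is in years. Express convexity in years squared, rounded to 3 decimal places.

47.051

With y = 0.0645:
  t   CF        PV=CF/(1+0.0645)^t    t·PV        t(t+1)·PV
  1         1.00         0.9394         0.9394           1.8788
  2         1.00         0.8825         1.7650           5.2949
  3         1.00         0.8290         2.4870           9.9482
  4         1.00         0.7788         3.1151          15.5757
  5         1.00         0.7316         3.6580          21.9479
  6         1.00         0.6873         4.1236          28.8652
  7       101.00        65.2081       456.4569       3,651.6550
  Σ                     70.0567       472.5450       3,735.1658
P = 70.0567.
Convexity = Σ t(t+1)·PV / [P·(1+y)²] = 3,735.1658 / (70.0567 × 1.133160) = 47.05101.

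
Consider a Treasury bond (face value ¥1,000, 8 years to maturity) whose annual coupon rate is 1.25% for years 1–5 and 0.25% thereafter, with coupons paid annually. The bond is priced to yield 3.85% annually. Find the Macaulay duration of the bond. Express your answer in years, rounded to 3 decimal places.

7.638 years

Periodic yield y = 0.0385. Discount each cash flow and weight by its year:
  t   CF        PV=CF/(1+0.0385)^t    t·PV
  1        12.50        12.0366        12.0366
  2        12.50        11.5904        23.1807
  3        12.50        11.1607        33.4820
  4        12.50        10.7469        42.9877
  5        12.50        10.3485        51.7425
  6         2.50         1.9930        11.9578
  7         2.50         1.9191        13.4336
  8     1,002.50       741.0242     5,928.1934
  Σ                    800.8193     6,117.0143
Price P = Σ PV = 800.8193.
Macaulay duration = Σ(t·PV) / P = 6,117.0143 / 800.8193 = 7.63845 years.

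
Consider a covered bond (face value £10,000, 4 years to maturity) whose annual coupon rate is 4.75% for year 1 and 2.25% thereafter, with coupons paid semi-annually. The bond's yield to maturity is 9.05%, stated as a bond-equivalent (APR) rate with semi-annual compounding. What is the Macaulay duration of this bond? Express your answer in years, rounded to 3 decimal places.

3.732 years

Periodic yield y = 0.04525. Discount each cash flow and weight by its period:
  t   CF        PV=CF/(1+0.04525)^t    t·PV
  1       237.50       227.2184       227.2184
  2       237.50       217.3818       434.7637
  3       112.50        98.5126       295.5379
  4       112.50        94.2479       376.9917
  5       112.50        90.1678       450.8392
  6       112.50        86.2644       517.5862
  7       112.50        82.5299       577.7093
  8    10,112.50     7,097.3647    56,778.9180
  Σ                  7,993.6876    59,659.5643
Price P = Σ PV = 7,993.6876.
Macaulay duration = Σ(t·PV) / P = 59,659.5643 / 7,993.6876 = 7.46333 half-year periods.
In years: 7.46333 / 2 = 3.73167 years.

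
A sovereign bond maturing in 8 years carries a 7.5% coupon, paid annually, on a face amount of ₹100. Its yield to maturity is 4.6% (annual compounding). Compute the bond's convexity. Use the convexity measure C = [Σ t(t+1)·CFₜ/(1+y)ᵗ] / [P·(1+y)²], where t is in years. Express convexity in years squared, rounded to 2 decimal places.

With y = 0.046:
  t   CF        PV=CF/(1+0.046)^t    t·PV        t(t+1)·PV
  1         7.50         7.1702         7.1702          14.3403
  2         7.50         6.8548        13.7097          41.1291
  3         7.50         6.5534        19.6602          78.6407
  4         7.50         6.2652        25.0608         125.3039
  5         7.50         5.9897        29.9483         179.6901
  6         7.50         5.7263        34.3576         240.5030
  7         7.50         5.4744        38.3211         306.5685
  8       107.50        75.0162       600.1295       5,401.1655
  Σ                    119.0502       768.3573       6,387.3411
P = 119.0502.
Convexity = Σ t(t+1)·PV / [P·(1+y)²] = 6,387.3411 / (119.0502 × 1.094116) = 49.03732.

49.04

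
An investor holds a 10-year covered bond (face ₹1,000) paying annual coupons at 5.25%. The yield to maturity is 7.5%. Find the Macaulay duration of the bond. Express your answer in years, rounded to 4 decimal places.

7.8301 years

Periodic yield y = 0.075. Discount each cash flow and weight by its year:
  t   CF        PV=CF/(1+0.075)^t    t·PV
  1        52.50        48.8372        48.8372
  2        52.50        45.4300        90.8599
  3        52.50        42.2604       126.7813
  4        52.50        39.3120       157.2481
  5        52.50        36.5693       182.8466
  6        52.50        34.0180       204.1079
  7        52.50        31.6446       221.5124
  8        52.50        29.4369       235.4949
  9        52.50        27.3831       246.4482
  10    1,052.50       510.6666     5,106.6661
  Σ                    845.5582     6,620.8027
Price P = Σ PV = 845.5582.
Macaulay duration = Σ(t·PV) / P = 6,620.8027 / 845.5582 = 7.83010 years.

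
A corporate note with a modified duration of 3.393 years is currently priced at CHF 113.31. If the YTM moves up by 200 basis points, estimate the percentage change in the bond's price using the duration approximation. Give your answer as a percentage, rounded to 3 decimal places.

-6.786%

Duration approximation: ΔP/P ≈ -D_mod · Δy = -3.393 × (+0.02) = -0.067860.
As a percentage: -6.7860%.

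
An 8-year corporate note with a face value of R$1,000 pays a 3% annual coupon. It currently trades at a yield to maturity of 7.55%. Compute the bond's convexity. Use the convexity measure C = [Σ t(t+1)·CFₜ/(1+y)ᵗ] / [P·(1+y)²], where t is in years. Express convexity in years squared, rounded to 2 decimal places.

With y = 0.0755:
  t   CF        PV=CF/(1+0.0755)^t    t·PV        t(t+1)·PV
  1        30.00        27.8940        27.8940          55.7880
  2        30.00        25.9358        51.8717         155.6151
  3        30.00        24.1152        72.3455         289.3818
  4        30.00        22.4223        89.6891         448.4454
  5        30.00        20.8482       104.2411         625.4469
  6        30.00        19.3847       116.3081         814.1568
  7        30.00        18.0239       126.1672       1,009.3374
  8     1,030.00       575.3789     4,603.0309      41,427.2784
  Σ                    734.0029     5,191.5476      44,825.4499
P = 734.0029.
Convexity = Σ t(t+1)·PV / [P·(1+y)²] = 44,825.4499 / (734.0029 × 1.156700) = 52.79661.

52.80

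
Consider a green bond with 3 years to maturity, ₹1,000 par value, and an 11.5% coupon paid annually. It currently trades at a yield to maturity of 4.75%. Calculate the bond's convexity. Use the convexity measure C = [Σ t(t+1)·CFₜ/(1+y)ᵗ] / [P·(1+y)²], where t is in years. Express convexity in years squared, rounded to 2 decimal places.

9.61

With y = 0.0475:
  t   CF        PV=CF/(1+0.0475)^t    t·PV        t(t+1)·PV
  1       115.00       109.7852       109.7852         219.5704
  2       115.00       104.8069       209.6138         628.8413
  3     1,115.00       970.0917     2,910.2750      11,641.1000
  Σ                  1,184.6837     3,229.6739      12,489.5116
P = 1,184.6837.
Convexity = Σ t(t+1)·PV / [P·(1+y)²] = 12,489.5116 / (1,184.6837 × 1.097256) = 9.60804.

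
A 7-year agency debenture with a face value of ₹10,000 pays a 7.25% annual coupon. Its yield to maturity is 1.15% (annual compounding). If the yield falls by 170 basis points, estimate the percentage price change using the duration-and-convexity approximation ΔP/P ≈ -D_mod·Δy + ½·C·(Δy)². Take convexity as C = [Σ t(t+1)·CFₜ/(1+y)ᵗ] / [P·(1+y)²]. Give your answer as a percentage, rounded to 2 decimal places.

With y = 0.0115:
  t   CF        PV=CF/(1+0.0115)^t    t·PV        t(t+1)·PV
  1       725.00       716.7573       716.7573       1,433.5146
  2       725.00       708.6083     1,417.2166       4,251.6498
  3       725.00       700.5519     2,101.6558       8,406.6234
  4       725.00       692.5872     2,770.3488      13,851.7439
  5       725.00       684.7130     3,423.5650      20,541.3899
  6       725.00       676.9283     4,061.5699      28,430.9895
  7    10,725.00     9,900.0204    69,300.1431     554,401.1444
  Σ                 14,080.1665    83,791.2565     631,317.0554
P = 14,080.1665; D_Mac = 5.95101 yrs; D_mod = 5.88335 yrs; C = 43.82359.
Duration effect: -5.88335 × (-0.017) = +0.100017
Convexity effect: 0.5 × 43.82359 × (-0.017)² = +0.0063325
ΔP/P ≈ +0.100017 + 0.0063325 = +0.106350 = +10.6350%.

+10.63%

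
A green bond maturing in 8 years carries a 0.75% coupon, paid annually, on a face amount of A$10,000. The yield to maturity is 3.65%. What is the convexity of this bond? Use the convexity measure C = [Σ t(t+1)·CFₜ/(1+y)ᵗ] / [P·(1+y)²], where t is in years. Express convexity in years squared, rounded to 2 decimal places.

64.41

With y = 0.0365:
  t   CF        PV=CF/(1+0.0365)^t    t·PV        t(t+1)·PV
  1        75.00        72.3589        72.3589         144.7178
  2        75.00        69.8108       139.6216         418.8648
  3        75.00        67.3524       202.0573         808.2293
  4        75.00        64.9806       259.9226       1,299.6130
  5        75.00        62.6924       313.4619       1,880.7713
  6        75.00        60.4847       362.9081       2,540.3568
  7        75.00        58.3547       408.4832       3,267.8653
  8    10,075.00     7,562.9391    60,503.5128     544,531.6153
  Σ                  8,018.9737    62,262.3264     554,892.0336
P = 8,018.9737.
Convexity = Σ t(t+1)·PV / [P·(1+y)²] = 554,892.0336 / (8,018.9737 × 1.074332) = 64.40967.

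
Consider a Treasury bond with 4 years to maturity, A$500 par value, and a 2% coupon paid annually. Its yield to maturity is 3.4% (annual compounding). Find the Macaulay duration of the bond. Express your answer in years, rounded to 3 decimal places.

Periodic yield y = 0.034. Discount each cash flow and weight by its year:
  t   CF        PV=CF/(1+0.034)^t    t·PV
  1        10.00         9.6712         9.6712
  2        10.00         9.3532        18.7063
  3        10.00         9.0456        27.1369
  4       510.00       446.1573     1,784.6293
  Σ                    474.2273     1,840.1437
Price P = Σ PV = 474.2273.
Macaulay duration = Σ(t·PV) / P = 1,840.1437 / 474.2273 = 3.88030 years.

3.880 years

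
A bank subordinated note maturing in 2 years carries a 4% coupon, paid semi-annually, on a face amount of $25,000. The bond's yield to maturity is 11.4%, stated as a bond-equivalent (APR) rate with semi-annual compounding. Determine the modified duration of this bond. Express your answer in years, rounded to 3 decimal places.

1.833 years

Periodic yield y = 0.057. First find Macaulay duration:
  t   CF        PV=CF/(1+0.057)^t    t·PV
  1       500.00       473.0369       473.0369
  2       500.00       447.5278       895.0556
  3       500.00       423.3943     1,270.1830
  4    25,500.00    20,428.6765    81,714.7060
  Σ                 21,772.6355    84,352.9815
P = 21,772.6355; Macaulay duration = 84,352.9815 / 21,772.6355 = 3.87427 half-year periods = 1.93713 years.
Modified duration = D_Mac / (1 + y) = 1.93713 / 1.057 = 1.83267 years.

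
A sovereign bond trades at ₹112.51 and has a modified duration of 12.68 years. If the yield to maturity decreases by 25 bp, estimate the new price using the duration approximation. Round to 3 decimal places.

₹116.077

Duration approximation: ΔP/P ≈ -D_mod · Δy = -12.68 × (-0.0025) = +0.031700.
New price ≈ 112.51 × (1 + 0.031700) = 116.076567.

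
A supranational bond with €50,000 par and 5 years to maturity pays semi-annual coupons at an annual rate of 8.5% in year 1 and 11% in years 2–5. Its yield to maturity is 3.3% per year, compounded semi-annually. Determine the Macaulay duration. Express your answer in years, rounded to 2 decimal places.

4.20 years

Periodic yield y = 0.0165. Discount each cash flow and weight by its period:
  t   CF        PV=CF/(1+0.0165)^t    t·PV
  1     2,125.00     2,090.5066     2,090.5066
  2     2,125.00     2,056.5732     4,113.1464
  3     2,750.00     2,618.2466     7,854.7397
  4     2,750.00     2,575.7468    10,302.9870
  5     2,750.00     2,533.9368    12,669.6840
  6     2,750.00     2,492.8055    14,956.8331
  7     2,750.00     2,452.3419    17,166.3931
  8     2,750.00     2,412.5350    19,300.2803
  9     2,750.00     2,373.3744    21,360.3693
  10   52,750.00    44,786.6557   447,866.5571
  Σ                 66,392.7225   557,681.4967
Price P = Σ PV = 66,392.7225.
Macaulay duration = Σ(t·PV) / P = 557,681.4967 / 66,392.7225 = 8.39974 half-year periods.
In years: 8.39974 / 2 = 4.19987 years.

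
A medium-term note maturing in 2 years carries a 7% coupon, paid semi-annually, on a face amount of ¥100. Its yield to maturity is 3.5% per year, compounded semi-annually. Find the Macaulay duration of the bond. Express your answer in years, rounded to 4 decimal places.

1.9044 years

Periodic yield y = 0.0175. Discount each cash flow and weight by its period:
  t   CF        PV=CF/(1+0.0175)^t    t·PV
  1         3.50         3.4398         3.4398
  2         3.50         3.3806         6.7613
  3         3.50         3.3225         9.9675
  4       103.50        96.5612       386.2448
  Σ                    106.7041       406.4134
Price P = Σ PV = 106.7041.
Macaulay duration = Σ(t·PV) / P = 406.4134 / 106.7041 = 3.80879 half-year periods.
In years: 3.80879 / 2 = 1.90439 years.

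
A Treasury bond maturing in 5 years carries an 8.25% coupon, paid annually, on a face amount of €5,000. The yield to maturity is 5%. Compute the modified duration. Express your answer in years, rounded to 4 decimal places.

Periodic yield y = 0.05. First find Macaulay duration:
  t   CF        PV=CF/(1+0.05)^t    t·PV
  1       412.50       392.8571       392.8571
  2       412.50       374.1497       748.2993
  3       412.50       356.3330     1,068.9990
  4       412.50       339.3648     1,357.4591
  5     5,412.50     4,240.8354    21,204.1769
  Σ                  5,703.5400    24,771.7915
P = 5,703.5400; Macaulay duration = 24,771.7915 / 5,703.5400 = 4.34323 years.
Modified duration = D_Mac / (1 + y) = 4.34323 / 1.05 = 4.13641 years.

4.1364 years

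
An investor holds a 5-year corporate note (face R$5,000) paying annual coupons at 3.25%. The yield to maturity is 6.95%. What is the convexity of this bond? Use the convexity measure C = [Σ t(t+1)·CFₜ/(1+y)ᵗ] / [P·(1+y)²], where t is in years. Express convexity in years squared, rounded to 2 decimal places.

23.90

With y = 0.0695:
  t   CF        PV=CF/(1+0.0695)^t    t·PV        t(t+1)·PV
  1       162.50       151.9402       151.9402         303.8803
  2       162.50       142.0665       284.1331         852.3992
  3       162.50       132.8345       398.5036       1,594.0144
  4       162.50       124.2025       496.8099       2,484.0493
  5     5,162.50     3,689.4032    18,447.0160     110,682.0960
  Σ                  4,240.4469    19,778.4027     115,916.4392
P = 4,240.4469.
Convexity = Σ t(t+1)·PV / [P·(1+y)²] = 115,916.4392 / (4,240.4469 × 1.143830) = 23.89857.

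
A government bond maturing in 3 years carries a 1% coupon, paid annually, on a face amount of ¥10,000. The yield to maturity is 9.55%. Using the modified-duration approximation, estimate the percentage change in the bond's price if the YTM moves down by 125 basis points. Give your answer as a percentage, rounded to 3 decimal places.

+3.384%

Periodic yield y = 0.0955. Modified duration first:
  t   CF        PV=CF/(1+0.0955)^t    t·PV
  1       100.00        91.2825        91.2825
  2       100.00        83.3250       166.6500
  3    10,100.00     7,682.1756    23,046.5267
  Σ                  7,856.7831    23,304.4592
P = 7,856.7831; D_Mac = 2.96616 yrs; D_mod = 2.96616/(1+0.0955) = 2.70758 yrs.
ΔP/P ≈ -D_mod · Δy = -2.70758 × (-0.0125) = +0.033845 = +3.3845%.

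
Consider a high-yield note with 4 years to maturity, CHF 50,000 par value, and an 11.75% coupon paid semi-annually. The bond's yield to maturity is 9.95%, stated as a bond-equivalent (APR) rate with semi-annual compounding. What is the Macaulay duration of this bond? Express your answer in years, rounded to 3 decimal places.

3.326 years

Periodic yield y = 0.04975. Discount each cash flow and weight by its period:
  t   CF        PV=CF/(1+0.04975)^t    t·PV
  1     2,937.50     2,798.2853     2,798.2853
  2     2,937.50     2,665.6683     5,331.3366
  3     2,937.50     2,539.3363     7,618.0090
  4     2,937.50     2,418.9915     9,675.9660
  5     2,937.50     2,304.3501    11,521.7504
  6     2,937.50     2,195.1418    13,170.8507
  7     2,937.50     2,091.1091    14,637.7637
  8    52,937.50    35,898.5049   287,188.0390
  Σ                 52,911.3873   351,942.0007
Price P = Σ PV = 52,911.3873.
Macaulay duration = Σ(t·PV) / P = 351,942.0007 / 52,911.3873 = 6.65154 half-year periods.
In years: 6.65154 / 2 = 3.32577 years.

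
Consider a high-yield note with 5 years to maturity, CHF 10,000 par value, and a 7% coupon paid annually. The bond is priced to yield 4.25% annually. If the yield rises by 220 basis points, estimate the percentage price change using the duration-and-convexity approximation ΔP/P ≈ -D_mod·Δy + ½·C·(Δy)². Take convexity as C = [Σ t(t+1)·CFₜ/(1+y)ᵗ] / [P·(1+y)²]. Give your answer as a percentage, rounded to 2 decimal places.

With y = 0.0425:
  t   CF        PV=CF/(1+0.0425)^t    t·PV        t(t+1)·PV
  1       700.00       671.4628       671.4628       1,342.9257
  2       700.00       644.0890     1,288.1781       3,864.5343
  3       700.00       617.8312     1,853.4937       7,413.9746
  4       700.00       592.6439     2,370.5754      11,852.8771
  5    10,700.00     8,689.6735    43,448.3676     260,690.2054
  Σ                 11,215.7005    49,632.0776     285,164.5170
P = 11,215.7005; D_Mac = 4.42523 yrs; D_mod = 4.24483 yrs; C = 23.39467.
Duration effect: -4.24483 × (+0.022) = -0.093386
Convexity effect: 0.5 × 23.39467 × (0.022)² = +0.0056615
ΔP/P ≈ -0.093386 + 0.0056615 = -0.087725 = -8.7725%.

-8.77%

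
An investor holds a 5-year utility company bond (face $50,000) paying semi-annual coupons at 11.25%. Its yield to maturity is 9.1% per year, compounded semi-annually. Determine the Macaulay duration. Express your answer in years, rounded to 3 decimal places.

Periodic yield y = 0.0455. Discount each cash flow and weight by its period:
  t   CF        PV=CF/(1+0.0455)^t    t·PV
  1     2,812.50     2,690.1004     2,690.1004
  2     2,812.50     2,573.0277     5,146.0553
  3     2,812.50     2,461.0499     7,383.1497
  4     2,812.50     2,353.9454     9,415.7815
  5     2,812.50     2,251.5020    11,257.5102
  6     2,812.50     2,153.5170    12,921.1021
  7     2,812.50     2,059.7963    14,418.5740
  8     2,812.50     1,970.1543    15,761.2341
  9     2,812.50     1,884.4135    16,959.7211
  10   52,812.50    33,845.1431   338,451.4311
  Σ                 54,242.6496   434,404.6597
Price P = Σ PV = 54,242.6496.
Macaulay duration = Σ(t·PV) / P = 434,404.6597 / 54,242.6496 = 8.00854 half-year periods.
In years: 8.00854 / 2 = 4.00427 years.

4.004 years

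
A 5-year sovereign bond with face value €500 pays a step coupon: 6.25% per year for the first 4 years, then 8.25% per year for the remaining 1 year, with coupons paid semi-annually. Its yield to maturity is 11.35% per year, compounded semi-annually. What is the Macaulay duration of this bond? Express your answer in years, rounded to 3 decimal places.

Periodic yield y = 0.05675. Discount each cash flow and weight by its period:
  t   CF        PV=CF/(1+0.05675)^t    t·PV
  1       15.625        14.7859        14.7859
  2       15.625        13.9919        27.9837
  3       15.625        13.2405        39.7214
  4       15.625        12.5294        50.1177
  5       15.625        11.8566        59.2828
  6       15.625        11.2198        67.3190
  7       15.625        10.6173        74.3211
  8       15.625        10.0471        80.3770
  9       20.625        12.5500       112.9500
  10     520.625       299.7799     2,997.7986
  Σ                    410.6183     3,524.6573
Price P = Σ PV = 410.6183.
Macaulay duration = Σ(t·PV) / P = 3,524.6573 / 410.6183 = 8.58378 half-year periods.
In years: 8.58378 / 2 = 4.29189 years.

4.292 years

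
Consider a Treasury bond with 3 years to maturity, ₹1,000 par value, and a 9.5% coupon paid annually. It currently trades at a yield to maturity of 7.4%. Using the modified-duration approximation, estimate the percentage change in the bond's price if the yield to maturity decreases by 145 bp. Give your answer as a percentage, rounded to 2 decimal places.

+3.72%

Periodic yield y = 0.074. Modified duration first:
  t   CF        PV=CF/(1+0.074)^t    t·PV
  1        95.00        88.4544        88.4544
  2        95.00        82.3598       164.7195
  3     1,095.00       883.8962     2,651.6887
  Σ                  1,054.7103     2,904.8625
P = 1,054.7103; D_Mac = 2.75418 yrs; D_mod = 2.75418/(1+0.074) = 2.56441 yrs.
ΔP/P ≈ -D_mod · Δy = -2.56441 × (-0.0145) = +0.037184 = +3.7184%.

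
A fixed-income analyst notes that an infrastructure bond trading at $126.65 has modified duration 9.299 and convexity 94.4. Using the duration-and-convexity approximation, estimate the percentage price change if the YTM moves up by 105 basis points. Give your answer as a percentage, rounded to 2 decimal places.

Duration effect: -D_mod·Δy = -9.299 × (+0.0105) = -0.0976395
Convexity effect: ½·C·(Δy)² = 0.5 × 94.4 × (0.0105)² = +0.0052038
ΔP/P ≈ -0.0976395 + 0.0052038 = -0.0924357
= -9.24357%.

-9.24%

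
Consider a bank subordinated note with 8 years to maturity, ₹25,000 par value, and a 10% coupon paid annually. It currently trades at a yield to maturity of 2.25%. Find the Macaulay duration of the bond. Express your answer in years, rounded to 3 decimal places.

Periodic yield y = 0.0225. Discount each cash flow and weight by its year:
  t   CF        PV=CF/(1+0.0225)^t    t·PV
  1     2,500.00     2,444.9878     2,444.9878
  2     2,500.00     2,391.1861     4,782.3722
  3     2,500.00     2,338.5683     7,015.7049
  4     2,500.00     2,287.1084     9,148.4335
  5     2,500.00     2,236.7808    11,183.9040
  6     2,500.00     2,187.5607    13,125.3641
  7     2,500.00     2,139.4236    14,975.9655
  8    27,500.00    23,015.8045   184,126.4362
  Σ                 39,041.4202   246,803.1681
Price P = Σ PV = 39,041.4202.
Macaulay duration = Σ(t·PV) / P = 246,803.1681 / 39,041.4202 = 6.32157 years.

6.322 years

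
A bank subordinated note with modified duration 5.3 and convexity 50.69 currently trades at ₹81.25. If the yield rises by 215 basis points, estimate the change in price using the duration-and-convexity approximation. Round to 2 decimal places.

-₹8.31

Duration effect: -D_mod·Δy = -5.3 × (+0.0215) = -0.113950
Convexity effect: ½·C·(Δy)² = 0.5 × 50.69 × (0.0215)² = +0.01171572625
ΔP/P ≈ -0.113950 + 0.01171572625 = -0.10223427375
ΔP ≈ 81.25 × (-0.10223427375) = -8.3065347421875.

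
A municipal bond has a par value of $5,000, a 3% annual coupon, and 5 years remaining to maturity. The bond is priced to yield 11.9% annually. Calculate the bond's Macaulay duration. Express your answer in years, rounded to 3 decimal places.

Periodic yield y = 0.119. Discount each cash flow and weight by its year:
  t   CF        PV=CF/(1+0.119)^t    t·PV
  1       150.00       134.0483       134.0483
  2       150.00       119.7929       239.5858
  3       150.00       107.0535       321.1606
  4       150.00        95.6689       382.6757
  5     5,150.00     2,935.3291    14,676.6454
  Σ                  3,391.8927    15,754.1157
Price P = Σ PV = 3,391.8927.
Macaulay duration = Σ(t·PV) / P = 15,754.1157 / 3,391.8927 = 4.64464 years.

4.645 years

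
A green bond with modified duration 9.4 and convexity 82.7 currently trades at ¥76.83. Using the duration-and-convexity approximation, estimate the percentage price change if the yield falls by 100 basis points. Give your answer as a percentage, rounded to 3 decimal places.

Duration effect: -D_mod·Δy = -9.4 × (-0.01) = +0.094000
Convexity effect: ½·C·(Δy)² = 0.5 × 82.7 × (-0.01)² = +0.0041350
ΔP/P ≈ +0.094000 + 0.0041350 = +0.098135
= +9.8135%.

+9.814%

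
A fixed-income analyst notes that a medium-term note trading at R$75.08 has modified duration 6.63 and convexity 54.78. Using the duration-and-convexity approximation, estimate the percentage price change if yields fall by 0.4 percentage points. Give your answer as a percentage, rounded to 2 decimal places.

+2.70%

Duration effect: -D_mod·Δy = -6.63 × (-0.004) = +0.026520
Convexity effect: ½·C·(Δy)² = 0.5 × 54.78 × (-0.004)² = +0.00043824
ΔP/P ≈ +0.026520 + 0.00043824 = +0.02695824
= +2.695824%.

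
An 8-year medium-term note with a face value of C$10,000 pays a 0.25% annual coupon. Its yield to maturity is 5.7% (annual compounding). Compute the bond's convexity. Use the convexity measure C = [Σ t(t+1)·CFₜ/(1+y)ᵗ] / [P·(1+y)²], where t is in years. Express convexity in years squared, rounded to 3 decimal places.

With y = 0.057:
  t   CF        PV=CF/(1+0.057)^t    t·PV        t(t+1)·PV
  1        25.00        23.6518        23.6518          47.3037
  2        25.00        22.3764        44.7528         134.2583
  3        25.00        21.1697        63.5092         254.0366
  4        25.00        20.0281        80.1125         400.5623
  5        25.00        18.9481        94.7404         568.4422
  6        25.00        17.9263       107.5577         752.9036
  7        25.00        16.9596       118.7171         949.7365
  8    10,025.00     6,434.0508    51,472.4061     463,251.6547
  Σ                  6,575.1108    52,005.4474     466,358.8979
P = 6,575.1108.
Convexity = Σ t(t+1)·PV / [P·(1+y)²] = 466,358.8979 / (6,575.1108 × 1.117249) = 63.48443.

63.484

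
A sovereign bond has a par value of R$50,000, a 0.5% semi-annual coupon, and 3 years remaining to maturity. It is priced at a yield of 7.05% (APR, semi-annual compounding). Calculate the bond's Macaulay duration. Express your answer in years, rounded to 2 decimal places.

Periodic yield y = 0.03525. Discount each cash flow and weight by its period:
  t   CF        PV=CF/(1+0.03525)^t    t·PV
  1       125.00       120.7438       120.7438
  2       125.00       116.6325       233.2650
  3       125.00       112.6612       337.9835
  4       125.00       108.8251       435.3004
  5       125.00       105.1196       525.5981
  6    50,125.00    40,717.6730   244,306.0382
  Σ                 41,281.6552   245,958.9290
Price P = Σ PV = 41,281.6552.
Macaulay duration = Σ(t·PV) / P = 245,958.9290 / 41,281.6552 = 5.95807 half-year periods.
In years: 5.95807 / 2 = 2.97903 years.

2.98 years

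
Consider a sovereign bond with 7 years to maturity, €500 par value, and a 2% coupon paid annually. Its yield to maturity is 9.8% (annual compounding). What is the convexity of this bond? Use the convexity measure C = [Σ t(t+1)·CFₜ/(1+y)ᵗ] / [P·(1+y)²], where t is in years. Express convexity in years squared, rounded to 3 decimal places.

41.806

With y = 0.098:
  t   CF        PV=CF/(1+0.098)^t    t·PV        t(t+1)·PV
  1        10.00         9.1075         9.1075          18.2149
  2        10.00         8.2946        16.5892          49.7676
  3        10.00         7.5543        22.6628          90.6513
  4        10.00         6.8800        27.5201         137.6007
  5        10.00         6.2660        31.3298         187.9791
  6        10.00         5.7067        34.2403         239.6819
  7       510.00       265.0659     1,855.4610      14,843.6882
  Σ                    308.8749     1,996.9108      15,567.5837
P = 308.8749.
Convexity = Σ t(t+1)·PV / [P·(1+y)²] = 15,567.5837 / (308.8749 × 1.205604) = 41.80554.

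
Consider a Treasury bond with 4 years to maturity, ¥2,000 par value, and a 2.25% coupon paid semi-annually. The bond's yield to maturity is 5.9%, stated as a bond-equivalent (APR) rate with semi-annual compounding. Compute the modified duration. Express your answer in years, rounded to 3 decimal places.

3.724 years

Periodic yield y = 0.0295. First find Macaulay duration:
  t   CF        PV=CF/(1+0.0295)^t    t·PV
  1        22.50        21.8553        21.8553
  2        22.50        21.2290        42.4580
  3        22.50        20.6207        61.8621
  4        22.50        20.0298        80.1193
  5        22.50        19.4559        97.2794
  6        22.50        18.8984       113.3902
  7        22.50        18.3568       128.4979
  8     2,022.50     1,602.7941    12,822.3524
  Σ                  1,743.2400    13,367.8147
P = 1,743.2400; Macaulay duration = 13,367.8147 / 1,743.2400 = 7.66837 half-year periods = 3.83419 years.
Modified duration = D_Mac / (1 + y) = 3.83419 / 1.0295 = 3.72432 years.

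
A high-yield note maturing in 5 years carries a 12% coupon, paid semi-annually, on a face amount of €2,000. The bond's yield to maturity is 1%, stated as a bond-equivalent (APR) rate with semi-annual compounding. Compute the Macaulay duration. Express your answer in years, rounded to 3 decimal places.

Periodic yield y = 0.005. Discount each cash flow and weight by its period:
  t   CF        PV=CF/(1+0.005)^t    t·PV
  1       120.00       119.4030       119.4030
  2       120.00       118.8089       237.6179
  3       120.00       118.2179       354.6536
  4       120.00       117.6297       470.5188
  5       120.00       117.0445       585.2224
  6       120.00       116.4622       698.7730
  7       120.00       115.8828       811.1793
  8       120.00       115.3062       922.4498
  9       120.00       114.7326     1,032.5931
  10    2,120.00     2,016.8576    20,168.5763
  Σ                  3,070.3453    25,400.9871
Price P = Σ PV = 3,070.3453.
Macaulay duration = Σ(t·PV) / P = 25,400.9871 / 3,070.3453 = 8.27301 half-year periods.
In years: 8.27301 / 2 = 4.13650 years.

4.137 years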